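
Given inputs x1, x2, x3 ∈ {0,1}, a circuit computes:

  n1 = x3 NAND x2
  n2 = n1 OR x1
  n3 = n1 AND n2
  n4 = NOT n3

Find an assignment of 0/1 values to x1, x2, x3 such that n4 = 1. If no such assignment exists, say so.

n4 = NOT n3 must be 1, so n3 = 0.
n3 = n1 AND n2 must be 0, so at least one of n1, n2 is 0.
Check with x1=0, x2=1, x3=1:
n1 = x3 NAND x2 = 1 NAND 1 = 0
n2 = n1 OR x1 = 0 OR 0 = 0
n3 = n1 AND n2 = 0 AND 0 = 0
n4 = NOT n3 = NOT 0 = 1
So n4 = 1 as required.

x1=0, x2=1, x3=1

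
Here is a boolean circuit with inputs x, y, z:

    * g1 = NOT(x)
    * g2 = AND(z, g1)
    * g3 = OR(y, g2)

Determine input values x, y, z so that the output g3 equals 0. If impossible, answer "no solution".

x=0, y=0, z=0

g3 = OR(y, g2) must be 0, so both y = 0 and g2 = 0.
Check with x=0, y=0, z=0:
g1 = NOT(x) = NOT 0 = 1
g2 = AND(z, g1) = AND(0, 1) = 0
g3 = OR(y, g2) = OR(0, 0) = 0
So g3 = 0 as required.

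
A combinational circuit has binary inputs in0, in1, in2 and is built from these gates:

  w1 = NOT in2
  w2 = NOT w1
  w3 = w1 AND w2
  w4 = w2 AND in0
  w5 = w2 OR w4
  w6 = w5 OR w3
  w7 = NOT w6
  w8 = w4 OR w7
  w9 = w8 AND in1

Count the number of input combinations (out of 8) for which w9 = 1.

w9 = w8 AND in1 must be 1, so both w8 = 1 and in1 = 1.
Satisfying assignments:
  in0=0, in1=1, in2=0
  in0=1, in1=1, in2=0
  in0=1, in1=1, in2=1

3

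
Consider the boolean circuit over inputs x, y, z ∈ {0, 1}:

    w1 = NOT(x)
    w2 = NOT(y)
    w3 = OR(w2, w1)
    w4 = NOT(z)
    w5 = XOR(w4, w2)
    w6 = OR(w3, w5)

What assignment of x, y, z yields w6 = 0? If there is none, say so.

Check with x=1 y=1 z=1:
w1 = NOT(x) = NOT 1 = 0
w2 = NOT(y) = NOT 1 = 0
w3 = OR(w2, w1) = OR(0, 0) = 0
w4 = NOT(z) = NOT 1 = 0
w5 = XOR(w4, w2) = XOR(0, 0) = 0
w6 = OR(w3, w5) = OR(0, 0) = 0
So w6 = 0 as required.

x=1 y=1 z=1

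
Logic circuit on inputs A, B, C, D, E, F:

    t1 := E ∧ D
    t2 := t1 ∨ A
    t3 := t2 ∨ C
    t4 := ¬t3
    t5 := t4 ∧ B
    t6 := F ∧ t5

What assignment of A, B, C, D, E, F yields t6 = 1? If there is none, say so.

t6 = F ∧ t5 must be 1, so both F = 1 and t5 = 1.
Check with A=0 B=1 C=0 D=0 E=1 F=1:
t1 = E ∧ D = 1 ∧ 0 = 0
t2 = t1 ∨ A = 0 ∨ 0 = 0
t3 = t2 ∨ C = 0 ∨ 0 = 0
t4 = ¬t3 = ¬0 = 1
t5 = t4 ∧ B = 1 ∧ 1 = 1
t6 = F ∧ t5 = 1 ∧ 1 = 1
So t6 = 1 as required.

A=0 B=1 C=0 D=0 E=1 F=1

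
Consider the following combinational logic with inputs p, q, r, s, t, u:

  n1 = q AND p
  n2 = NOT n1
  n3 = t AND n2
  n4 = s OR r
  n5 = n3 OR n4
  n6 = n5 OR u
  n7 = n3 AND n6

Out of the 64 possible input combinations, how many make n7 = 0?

40

n7 = n3 AND n6 must be 0, so at least one of n3, n6 is 0.
Enumerating the 64 input combinations, 40 give n7 = 0 and 24 give n7 = 1.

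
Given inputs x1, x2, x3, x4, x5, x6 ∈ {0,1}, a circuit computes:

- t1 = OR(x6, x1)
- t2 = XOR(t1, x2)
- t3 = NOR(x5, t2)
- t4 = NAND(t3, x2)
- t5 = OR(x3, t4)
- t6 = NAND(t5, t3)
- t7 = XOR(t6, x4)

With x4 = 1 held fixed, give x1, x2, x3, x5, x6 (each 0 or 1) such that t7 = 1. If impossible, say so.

x1=0 x2=0 x3=0 x5=0 x6=0

Check with x4 = 1 and x1=0, x2=0, x3=0, x5=0, x6=0:
t1 = OR(x6, x1) = OR(0, 0) = 0
t2 = XOR(t1, x2) = XOR(0, 0) = 0
t3 = NOR(x5, t2) = NOR(0, 0) = 1
t4 = NAND(t3, x2) = NAND(1, 0) = 1
t5 = OR(x3, t4) = OR(0, 1) = 1
t6 = NAND(t5, t3) = NAND(1, 1) = 0
t7 = XOR(t6, x4) = XOR(0, 1) = 1
So t7 = 1.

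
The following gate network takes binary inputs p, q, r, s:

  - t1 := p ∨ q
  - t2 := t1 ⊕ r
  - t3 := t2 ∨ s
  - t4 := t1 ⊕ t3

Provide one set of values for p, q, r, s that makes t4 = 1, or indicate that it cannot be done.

p=0 q=0 r=0 s=1

t4 = t1 ⊕ t3 must be 1, so t1 and t3 differ.
Check with p=0 q=0 r=0 s=1:
t1 = p ∨ q = 0 ∨ 0 = 0
t2 = t1 ⊕ r = 0 ⊕ 0 = 0
t3 = t2 ∨ s = 0 ∨ 1 = 1
t4 = t1 ⊕ t3 = 0 ⊕ 1 = 1
So t4 = 1 as required.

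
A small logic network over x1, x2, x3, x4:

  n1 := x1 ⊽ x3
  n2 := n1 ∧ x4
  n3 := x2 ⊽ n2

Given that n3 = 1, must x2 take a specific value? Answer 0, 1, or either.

n3 = x2 ⊽ n2 must be 1, so both x2 = 0 and n2 = 0.
Every assignment with n3 = 1 has x2 = 0; there are 7 such assignment(s).

0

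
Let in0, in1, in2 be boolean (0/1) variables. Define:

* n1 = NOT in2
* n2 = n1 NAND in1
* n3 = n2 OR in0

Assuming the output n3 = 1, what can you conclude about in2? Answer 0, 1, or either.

either

Both values of in2 occur among assignments with n3 = 1:
  in2=0: in0=0, in1=0, in2=0
  in2=1: in0=0, in1=0, in2=1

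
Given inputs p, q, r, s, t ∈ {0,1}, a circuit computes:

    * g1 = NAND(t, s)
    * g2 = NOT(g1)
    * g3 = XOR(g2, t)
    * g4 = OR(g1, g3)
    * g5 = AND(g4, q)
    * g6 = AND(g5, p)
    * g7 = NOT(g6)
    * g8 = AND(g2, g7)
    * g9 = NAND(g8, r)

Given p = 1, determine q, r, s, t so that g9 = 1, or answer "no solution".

q=1 r=1 s=0 t=1

g9 = NAND(g8, r) must be 1, so at least one of g8, r is 0.
Check with p = 1 and q=1, r=1, s=0, t=1:
g1 = NAND(t, s) = NAND(1, 0) = 1
g2 = NOT(g1) = NOT 1 = 0
g3 = XOR(g2, t) = XOR(0, 1) = 1
g4 = OR(g1, g3) = OR(1, 1) = 1
g5 = AND(g4, q) = AND(1, 1) = 1
g6 = AND(g5, p) = AND(1, 1) = 1
g7 = NOT(g6) = NOT 1 = 0
g8 = AND(g2, g7) = AND(0, 0) = 0
g9 = NAND(g8, r) = NAND(0, 1) = 1
So g9 = 1.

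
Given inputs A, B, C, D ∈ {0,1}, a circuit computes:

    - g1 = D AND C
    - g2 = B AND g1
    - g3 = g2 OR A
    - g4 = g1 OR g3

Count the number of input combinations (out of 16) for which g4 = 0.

6

g4 = g1 OR g3 must be 0, so both g1 = 0 and g3 = 0.
g1 = D AND C must be 0, so at least one of D, C is 0.
g3 = g2 OR A must be 0, so both g2 = 0 and A = 0.
Satisfying assignments:
  A=0, B=0, C=0, D=0
  A=0, B=0, C=0, D=1
  A=0, B=0, C=1, D=0
  A=0, B=1, C=0, D=0
  A=0, B=1, C=0, D=1
  A=0, B=1, C=1, D=0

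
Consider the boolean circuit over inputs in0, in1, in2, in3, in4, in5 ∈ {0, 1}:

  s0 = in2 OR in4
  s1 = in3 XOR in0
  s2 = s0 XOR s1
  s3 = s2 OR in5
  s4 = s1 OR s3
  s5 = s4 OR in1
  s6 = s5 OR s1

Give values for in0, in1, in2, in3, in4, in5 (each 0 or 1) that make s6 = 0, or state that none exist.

s6 = s5 OR s1 must be 0, so both s5 = 0 and s1 = 0.
s5 = s4 OR in1 must be 0, so both s4 = 0 and in1 = 0.
s1 = in3 XOR in0 must be 0, so in3 and in0 are equal.
Check with in0=1, in1=0, in2=0, in3=1, in4=0, in5=0:
s0 = in2 OR in4 = 0 OR 0 = 0
s1 = in3 XOR in0 = 1 XOR 1 = 0
s2 = s0 XOR s1 = 0 XOR 0 = 0
s3 = s2 OR in5 = 0 OR 0 = 0
s4 = s1 OR s3 = 0 OR 0 = 0
s5 = s4 OR in1 = 0 OR 0 = 0
s6 = s5 OR s1 = 0 OR 0 = 0
So s6 = 0 as required.

in0=1, in1=0, in2=0, in3=1, in4=0, in5=0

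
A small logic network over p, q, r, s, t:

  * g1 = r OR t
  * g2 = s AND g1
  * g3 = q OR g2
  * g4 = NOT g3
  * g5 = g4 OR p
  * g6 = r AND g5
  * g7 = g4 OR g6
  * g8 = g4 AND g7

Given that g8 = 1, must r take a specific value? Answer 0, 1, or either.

either

Both values of r occur among assignments with g8 = 1:
  r=0: p=0, q=0, r=0, s=0, t=0
  r=1: p=0, q=0, r=1, s=0, t=0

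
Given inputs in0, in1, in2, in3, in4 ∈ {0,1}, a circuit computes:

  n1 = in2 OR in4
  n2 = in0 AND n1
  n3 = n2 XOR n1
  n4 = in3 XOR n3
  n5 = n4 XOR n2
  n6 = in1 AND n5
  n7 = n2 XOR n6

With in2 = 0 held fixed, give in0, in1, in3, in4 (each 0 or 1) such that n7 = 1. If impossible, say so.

Check with in2 = 0 and in0=1, in1=1, in3=1, in4=0:
n1 = in2 OR in4 = 0 OR 0 = 0
n2 = in0 AND n1 = 1 AND 0 = 0
n3 = n2 XOR n1 = 0 XOR 0 = 0
n4 = in3 XOR n3 = 1 XOR 0 = 1
n5 = n4 XOR n2 = 1 XOR 0 = 1
n6 = in1 AND n5 = 1 AND 1 = 1
n7 = n2 XOR n6 = 0 XOR 1 = 1
So n7 = 1.

in0=1, in1=1, in3=1, in4=0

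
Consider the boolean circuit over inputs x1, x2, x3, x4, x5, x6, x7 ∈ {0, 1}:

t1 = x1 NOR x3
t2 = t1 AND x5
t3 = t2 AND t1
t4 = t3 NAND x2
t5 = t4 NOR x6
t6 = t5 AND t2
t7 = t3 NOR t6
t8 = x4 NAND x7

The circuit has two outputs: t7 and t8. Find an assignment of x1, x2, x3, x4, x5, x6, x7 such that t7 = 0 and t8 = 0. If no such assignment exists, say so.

x1=0, x2=0, x3=0, x4=1, x5=1, x6=0, x7=1

Check with x1=0, x2=0, x3=0, x4=1, x5=1, x6=0, x7=1:
t1 = x1 NOR x3 = 0 NOR 0 = 1
t2 = t1 AND x5 = 1 AND 1 = 1
t3 = t2 AND t1 = 1 AND 1 = 1
t4 = t3 NAND x2 = 1 NAND 0 = 1
t5 = t4 NOR x6 = 1 NOR 0 = 0
t6 = t5 AND t2 = 0 AND 1 = 0
t7 = t3 NOR t6 = 1 NOR 0 = 0
t8 = x4 NAND x7 = 1 NAND 1 = 0
So t7 = 0 and t8 = 0.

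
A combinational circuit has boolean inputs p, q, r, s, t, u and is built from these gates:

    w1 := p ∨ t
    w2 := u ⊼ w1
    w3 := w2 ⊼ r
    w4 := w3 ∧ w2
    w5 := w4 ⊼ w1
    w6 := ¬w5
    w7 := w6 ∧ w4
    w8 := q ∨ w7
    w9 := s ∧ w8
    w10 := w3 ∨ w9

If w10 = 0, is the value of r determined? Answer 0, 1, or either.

1

w10 = w3 ∨ w9 must be 0, so both w3 = 0 and w9 = 0.
Every assignment with w10 = 0 has r = 1; there are 15 such assignment(s).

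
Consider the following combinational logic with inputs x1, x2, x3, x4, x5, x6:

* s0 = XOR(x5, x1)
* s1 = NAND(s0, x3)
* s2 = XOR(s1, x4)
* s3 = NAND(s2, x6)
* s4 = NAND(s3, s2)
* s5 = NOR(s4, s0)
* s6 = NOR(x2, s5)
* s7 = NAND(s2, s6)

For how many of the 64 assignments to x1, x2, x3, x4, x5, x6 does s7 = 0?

s7 = NAND(s2, s6) must be 0, so both s2 = 1 and s6 = 1.
s2 = XOR(s1, x4) must be 1, so s1 and x4 differ.
Enumerating the 64 input combinations, 12 give s7 = 0 and 52 give s7 = 1.

12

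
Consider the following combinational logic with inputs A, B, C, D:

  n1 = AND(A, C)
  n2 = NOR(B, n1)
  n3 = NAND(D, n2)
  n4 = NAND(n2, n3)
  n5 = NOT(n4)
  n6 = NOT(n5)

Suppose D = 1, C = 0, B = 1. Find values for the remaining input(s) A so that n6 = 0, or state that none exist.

With D = 1, C = 0, B = 1 fixed, none of the 2 settings of A give n6 = 0.
For example, with A=1:
n1 = AND(A, C) = AND(1, 0) = 0
n2 = NOR(B, n1) = NOR(1, 0) = 0
n3 = NAND(D, n2) = NAND(1, 0) = 1
n4 = NAND(n2, n3) = NAND(0, 1) = 1
n5 = NOT(n4) = NOT 1 = 0
n6 = NOT(n5) = NOT 0 = 1
giving n6 = 1 ≠ 0.

no solution exists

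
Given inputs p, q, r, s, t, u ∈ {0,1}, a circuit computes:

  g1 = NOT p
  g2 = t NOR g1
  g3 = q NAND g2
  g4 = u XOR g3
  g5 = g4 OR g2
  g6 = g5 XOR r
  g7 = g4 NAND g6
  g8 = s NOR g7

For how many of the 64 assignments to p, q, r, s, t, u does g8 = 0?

g8 = s NOR g7 must be 0, so at least one of s, g7 is 1.
Enumerating the 64 input combinations, 56 give g8 = 0 and 8 give g8 = 1.

56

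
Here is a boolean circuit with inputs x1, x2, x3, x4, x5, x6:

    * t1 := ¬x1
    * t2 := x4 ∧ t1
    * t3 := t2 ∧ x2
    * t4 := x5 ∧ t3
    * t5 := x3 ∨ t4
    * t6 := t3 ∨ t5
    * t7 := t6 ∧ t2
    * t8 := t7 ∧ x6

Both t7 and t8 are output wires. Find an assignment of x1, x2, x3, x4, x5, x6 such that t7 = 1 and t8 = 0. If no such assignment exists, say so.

Check with x1=0 x2=1 x3=0 x4=1 x5=0 x6=0:
t1 = ¬x1 = ¬0 = 1
t2 = x4 ∧ t1 = 1 ∧ 1 = 1
t3 = t2 ∧ x2 = 1 ∧ 1 = 1
t4 = x5 ∧ t3 = 0 ∧ 1 = 0
t5 = x3 ∨ t4 = 0 ∨ 0 = 0
t6 = t3 ∨ t5 = 1 ∨ 0 = 1
t7 = t6 ∧ t2 = 1 ∧ 1 = 1
t8 = t7 ∧ x6 = 1 ∧ 0 = 0
So t7 = 1 and t8 = 0.

x1=0 x2=1 x3=0 x4=1 x5=0 x6=0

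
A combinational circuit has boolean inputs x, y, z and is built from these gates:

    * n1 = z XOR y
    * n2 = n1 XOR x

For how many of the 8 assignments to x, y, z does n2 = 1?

n2 = n1 XOR x must be 1, so n1 and x differ.
Enumerating the 8 input combinations, 4 give n2 = 1 and 4 give n2 = 0.

4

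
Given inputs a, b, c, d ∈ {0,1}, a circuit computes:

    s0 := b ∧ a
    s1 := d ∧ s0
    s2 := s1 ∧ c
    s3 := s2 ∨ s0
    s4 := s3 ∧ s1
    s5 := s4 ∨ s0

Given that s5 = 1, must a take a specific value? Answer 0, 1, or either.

1

s5 = s4 ∨ s0 must be 1, so at least one of s4, s0 is 1.
Every assignment with s5 = 1 has a = 1; there are 4 such assignment(s).
  a=1, b=1, c=0, d=0
  a=1, b=1, c=0, d=1
  a=1, b=1, c=1, d=0
  a=1, b=1, c=1, d=1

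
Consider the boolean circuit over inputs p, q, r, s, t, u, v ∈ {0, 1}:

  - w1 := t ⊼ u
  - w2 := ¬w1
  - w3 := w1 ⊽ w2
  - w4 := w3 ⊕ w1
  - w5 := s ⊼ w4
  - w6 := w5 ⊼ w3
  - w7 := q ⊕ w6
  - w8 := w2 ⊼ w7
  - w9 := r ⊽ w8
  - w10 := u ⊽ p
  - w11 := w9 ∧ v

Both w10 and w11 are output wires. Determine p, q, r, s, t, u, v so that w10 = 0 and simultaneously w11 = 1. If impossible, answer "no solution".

Check with p=0 q=0 r=0 s=1 t=1 u=1 v=1:
w1 = t ⊼ u = 1 ⊼ 1 = 0
w2 = ¬w1 = ¬0 = 1
w3 = w1 ⊽ w2 = 0 ⊽ 1 = 0
w4 = w3 ⊕ w1 = 0 ⊕ 0 = 0
w5 = s ⊼ w4 = 1 ⊼ 0 = 1
w6 = w5 ⊼ w3 = 1 ⊼ 0 = 1
w7 = q ⊕ w6 = 0 ⊕ 1 = 1
w8 = w2 ⊼ w7 = 1 ⊼ 1 = 0
w9 = r ⊽ w8 = 0 ⊽ 0 = 1
w10 = u ⊽ p = 1 ⊽ 0 = 0
w11 = w9 ∧ v = 1 ∧ 1 = 1
So w10 = 0 and w11 = 1.

p=0 q=0 r=0 s=1 t=1 u=1 v=1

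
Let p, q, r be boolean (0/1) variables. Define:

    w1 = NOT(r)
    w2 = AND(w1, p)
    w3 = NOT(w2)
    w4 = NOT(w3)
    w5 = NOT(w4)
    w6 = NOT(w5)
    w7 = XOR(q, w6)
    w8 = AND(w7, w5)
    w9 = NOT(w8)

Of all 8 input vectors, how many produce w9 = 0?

3

w9 = NOT(w8) must be 0, so w8 = 1.
w8 = AND(w7, w5) must be 1, so both w7 = 1 and w5 = 1.
Satisfying assignments:
  p=0, q=1, r=0
  p=0, q=1, r=1
  p=1, q=1, r=1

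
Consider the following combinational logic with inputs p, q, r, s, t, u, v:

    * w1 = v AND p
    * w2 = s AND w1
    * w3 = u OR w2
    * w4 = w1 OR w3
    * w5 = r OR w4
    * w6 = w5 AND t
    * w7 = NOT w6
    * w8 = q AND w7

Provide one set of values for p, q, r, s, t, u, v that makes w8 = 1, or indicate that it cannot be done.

w8 = q AND w7 must be 1, so both q = 1 and w7 = 1.
w7 = NOT w6 must be 1, so w6 = 0.
Check with p=0 q=1 r=0 s=1 t=0 u=0 v=1:
w1 = v AND p = 1 AND 0 = 0
w2 = s AND w1 = 1 AND 0 = 0
w3 = u OR w2 = 0 OR 0 = 0
w4 = w1 OR w3 = 0 OR 0 = 0
w5 = r OR w4 = 0 OR 0 = 0
w6 = w5 AND t = 0 AND 0 = 0
w7 = NOT w6 = NOT 0 = 1
w8 = q AND w7 = 1 AND 1 = 1
So w8 = 1 as required.

p=0 q=1 r=0 s=1 t=0 u=0 v=1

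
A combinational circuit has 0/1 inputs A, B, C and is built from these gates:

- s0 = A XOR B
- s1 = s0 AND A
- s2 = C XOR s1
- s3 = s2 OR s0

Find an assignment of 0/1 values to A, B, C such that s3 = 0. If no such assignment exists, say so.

s3 = s2 OR s0 must be 0, so both s2 = 0 and s0 = 0.
s2 = C XOR s1 must be 0, so C and s1 are equal.
s0 = A XOR B must be 0, so A and B are equal.
Check with A=1, B=1, C=0:
s0 = A XOR B = 1 XOR 1 = 0
s1 = s0 AND A = 0 AND 1 = 0
s2 = C XOR s1 = 0 XOR 0 = 0
s3 = s2 OR s0 = 0 OR 0 = 0
So s3 = 0 as required.

A=1, B=1, C=0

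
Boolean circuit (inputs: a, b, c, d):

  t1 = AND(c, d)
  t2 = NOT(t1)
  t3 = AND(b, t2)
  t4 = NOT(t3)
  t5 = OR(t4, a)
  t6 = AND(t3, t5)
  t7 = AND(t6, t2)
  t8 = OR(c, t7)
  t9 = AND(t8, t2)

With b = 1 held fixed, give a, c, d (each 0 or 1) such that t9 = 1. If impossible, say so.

t9 = AND(t8, t2) must be 1, so both t8 = 1 and t2 = 1.
Check with b = 1 and a=1, c=1, d=0:
t1 = AND(c, d) = AND(1, 0) = 0
t2 = NOT(t1) = NOT 0 = 1
t3 = AND(b, t2) = AND(1, 1) = 1
t4 = NOT(t3) = NOT 1 = 0
t5 = OR(t4, a) = OR(0, 1) = 1
t6 = AND(t3, t5) = AND(1, 1) = 1
t7 = AND(t6, t2) = AND(1, 1) = 1
t8 = OR(c, t7) = OR(1, 1) = 1
t9 = AND(t8, t2) = AND(1, 1) = 1
So t9 = 1.

a=1, c=1, d=0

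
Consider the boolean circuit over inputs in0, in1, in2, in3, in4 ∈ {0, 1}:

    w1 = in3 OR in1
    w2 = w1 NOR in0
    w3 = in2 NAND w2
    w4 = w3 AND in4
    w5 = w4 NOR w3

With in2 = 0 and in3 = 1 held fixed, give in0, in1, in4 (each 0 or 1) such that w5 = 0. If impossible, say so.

in0=0, in1=0, in4=1

w5 = w4 NOR w3 must be 0, so at least one of w4, w3 is 1.
Check with in2 = 0 and in3 = 1 and in0=0, in1=0, in4=1:
w1 = in3 OR in1 = 1 OR 0 = 1
w2 = w1 NOR in0 = 1 NOR 0 = 0
w3 = in2 NAND w2 = 0 NAND 0 = 1
w4 = w3 AND in4 = 1 AND 1 = 1
w5 = w4 NOR w3 = 1 NOR 1 = 0
So w5 = 0.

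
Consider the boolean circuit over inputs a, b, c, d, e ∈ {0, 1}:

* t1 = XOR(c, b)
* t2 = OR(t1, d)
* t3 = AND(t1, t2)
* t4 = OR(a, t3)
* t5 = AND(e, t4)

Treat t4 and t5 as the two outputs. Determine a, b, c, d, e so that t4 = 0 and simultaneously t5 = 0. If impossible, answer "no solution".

a=0, b=1, c=1, d=0, e=1

Check with a=0, b=1, c=1, d=0, e=1:
t1 = XOR(c, b) = XOR(1, 1) = 0
t2 = OR(t1, d) = OR(0, 0) = 0
t3 = AND(t1, t2) = AND(0, 0) = 0
t4 = OR(a, t3) = OR(0, 0) = 0
t5 = AND(e, t4) = AND(1, 0) = 0
So t4 = 0 and t5 = 0.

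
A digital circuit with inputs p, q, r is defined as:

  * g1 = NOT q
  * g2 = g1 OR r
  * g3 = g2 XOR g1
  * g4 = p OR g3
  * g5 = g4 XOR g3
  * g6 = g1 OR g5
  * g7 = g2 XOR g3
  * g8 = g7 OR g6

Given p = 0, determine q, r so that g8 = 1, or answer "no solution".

q=0, r=0

Check with p = 0 and q=0, r=0:
g1 = NOT q = NOT 0 = 1
g2 = g1 OR r = 1 OR 0 = 1
g3 = g2 XOR g1 = 1 XOR 1 = 0
g4 = p OR g3 = 0 OR 0 = 0
g5 = g4 XOR g3 = 0 XOR 0 = 0
g6 = g1 OR g5 = 1 OR 0 = 1
g7 = g2 XOR g3 = 1 XOR 0 = 1
g8 = g7 OR g6 = 1 OR 1 = 1
So g8 = 1.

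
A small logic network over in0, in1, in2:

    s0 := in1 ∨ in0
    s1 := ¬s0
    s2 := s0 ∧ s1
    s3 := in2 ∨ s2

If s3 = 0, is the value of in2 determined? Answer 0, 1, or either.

0

s3 = in2 ∨ s2 must be 0, so both in2 = 0 and s2 = 0.
s2 = s0 ∧ s1 must be 0, so at least one of s0, s1 is 0.
Every assignment with s3 = 0 has in2 = 0; there are 4 such assignment(s).
  in0=0, in1=0, in2=0
  in0=0, in1=1, in2=0
  in0=1, in1=0, in2=0
  in0=1, in1=1, in2=0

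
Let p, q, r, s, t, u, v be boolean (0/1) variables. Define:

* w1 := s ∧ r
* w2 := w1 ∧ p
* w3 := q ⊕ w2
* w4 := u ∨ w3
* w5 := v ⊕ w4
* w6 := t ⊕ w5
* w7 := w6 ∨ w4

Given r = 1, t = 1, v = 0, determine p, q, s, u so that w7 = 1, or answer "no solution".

Check with r = 1, t = 1, v = 0 and p=1, q=1, s=0, u=0:
w1 = s ∧ r = 0 ∧ 1 = 0
w2 = w1 ∧ p = 0 ∧ 1 = 0
w3 = q ⊕ w2 = 1 ⊕ 0 = 1
w4 = u ∨ w3 = 0 ∨ 1 = 1
w5 = v ⊕ w4 = 0 ⊕ 1 = 1
w6 = t ⊕ w5 = 1 ⊕ 1 = 0
w7 = w6 ∨ w4 = 0 ∨ 1 = 1
So w7 = 1.

p=1 q=1 s=0 u=0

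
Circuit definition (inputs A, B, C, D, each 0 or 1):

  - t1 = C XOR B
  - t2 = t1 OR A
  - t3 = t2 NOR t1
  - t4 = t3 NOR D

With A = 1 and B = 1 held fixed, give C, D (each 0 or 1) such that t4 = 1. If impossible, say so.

Check with A = 1 and B = 1 and C=0, D=0:
t1 = C XOR B = 0 XOR 1 = 1
t2 = t1 OR A = 1 OR 1 = 1
t3 = t2 NOR t1 = 1 NOR 1 = 0
t4 = t3 NOR D = 0 NOR 0 = 1
So t4 = 1.

C=0, D=0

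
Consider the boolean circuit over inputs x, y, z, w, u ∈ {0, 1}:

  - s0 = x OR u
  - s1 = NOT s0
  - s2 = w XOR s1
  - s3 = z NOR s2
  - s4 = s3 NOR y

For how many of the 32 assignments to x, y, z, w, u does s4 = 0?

s4 = s3 NOR y must be 0, so at least one of s3, y is 1.
Enumerating the 32 input combinations, 20 give s4 = 0 and 12 give s4 = 1.

20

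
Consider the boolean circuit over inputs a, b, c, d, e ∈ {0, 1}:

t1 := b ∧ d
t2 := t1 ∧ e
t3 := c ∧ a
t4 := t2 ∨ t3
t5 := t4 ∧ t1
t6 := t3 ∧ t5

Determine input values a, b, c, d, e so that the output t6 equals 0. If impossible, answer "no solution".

a=1, b=0, c=0, d=0, e=0

t6 = t3 ∧ t5 must be 0, so at least one of t3, t5 is 0.
Check with a=1, b=0, c=0, d=0, e=0:
t1 = b ∧ d = 0 ∧ 0 = 0
t2 = t1 ∧ e = 0 ∧ 0 = 0
t3 = c ∧ a = 0 ∧ 1 = 0
t4 = t2 ∨ t3 = 0 ∨ 0 = 0
t5 = t4 ∧ t1 = 0 ∧ 0 = 0
t6 = t3 ∧ t5 = 0 ∧ 0 = 0
So t6 = 0 as required.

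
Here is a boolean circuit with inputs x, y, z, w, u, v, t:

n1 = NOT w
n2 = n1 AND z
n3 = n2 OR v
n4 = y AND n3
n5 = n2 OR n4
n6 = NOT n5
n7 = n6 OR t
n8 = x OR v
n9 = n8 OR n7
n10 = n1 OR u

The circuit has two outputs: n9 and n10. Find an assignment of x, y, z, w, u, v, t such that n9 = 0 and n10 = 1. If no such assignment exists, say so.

x=0 y=0 z=1 w=0 u=0 v=0 t=0

Check with x=0 y=0 z=1 w=0 u=0 v=0 t=0:
n1 = NOT w = NOT 0 = 1
n2 = n1 AND z = 1 AND 1 = 1
n3 = n2 OR v = 1 OR 0 = 1
n4 = y AND n3 = 0 AND 1 = 0
n5 = n2 OR n4 = 1 OR 0 = 1
n6 = NOT n5 = NOT 1 = 0
n7 = n6 OR t = 0 OR 0 = 0
n8 = x OR v = 0 OR 0 = 0
n9 = n8 OR n7 = 0 OR 0 = 0
n10 = n1 OR u = 1 OR 0 = 1
So n9 = 0 and n10 = 1.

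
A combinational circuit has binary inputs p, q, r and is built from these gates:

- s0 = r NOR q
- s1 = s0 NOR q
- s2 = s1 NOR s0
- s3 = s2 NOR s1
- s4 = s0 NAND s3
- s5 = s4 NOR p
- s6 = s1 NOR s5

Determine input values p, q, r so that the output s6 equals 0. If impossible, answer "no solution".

s6 = s1 NOR s5 must be 0, so at least one of s1, s5 is 1.
Check with p=0 q=0 r=1:
s0 = r NOR q = 1 NOR 0 = 0
s1 = s0 NOR q = 0 NOR 0 = 1
s2 = s1 NOR s0 = 1 NOR 0 = 0
s3 = s2 NOR s1 = 0 NOR 1 = 0
s4 = s0 NAND s3 = 0 NAND 0 = 1
s5 = s4 NOR p = 1 NOR 0 = 0
s6 = s1 NOR s5 = 1 NOR 0 = 0
So s6 = 0 as required.

p=0 q=0 r=1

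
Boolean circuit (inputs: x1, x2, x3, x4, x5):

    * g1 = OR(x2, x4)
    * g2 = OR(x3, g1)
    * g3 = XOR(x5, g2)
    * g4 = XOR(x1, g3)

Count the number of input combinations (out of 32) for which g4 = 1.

16

g4 = XOR(x1, g3) must be 1, so x1 and g3 differ.
Enumerating the 32 input combinations, 16 give g4 = 1 and 16 give g4 = 0.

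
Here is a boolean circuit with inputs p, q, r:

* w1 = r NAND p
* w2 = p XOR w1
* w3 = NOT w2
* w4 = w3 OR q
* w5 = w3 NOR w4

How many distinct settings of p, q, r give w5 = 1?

3

w5 = w3 NOR w4 must be 1, so both w3 = 0 and w4 = 0.
w3 = NOT w2 must be 0, so w2 = 1.
Enumerating the 8 input combinations, 3 give w5 = 1 and 5 give w5 = 0.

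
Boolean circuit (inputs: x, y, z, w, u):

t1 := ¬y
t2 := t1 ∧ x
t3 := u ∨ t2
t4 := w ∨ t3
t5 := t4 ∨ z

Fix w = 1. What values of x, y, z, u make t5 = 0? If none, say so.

With w = 1 fixed, none of the 16 settings of x, y, z, u give t5 = 0.
For example, with x=0, y=1, z=0, u=0:
t1 = ¬y = ¬1 = 0
t2 = t1 ∧ x = 0 ∧ 0 = 0
t3 = u ∨ t2 = 0 ∨ 0 = 0
t4 = w ∨ t3 = 1 ∨ 0 = 1
t5 = t4 ∨ z = 1 ∨ 0 = 1
giving t5 = 1 ≠ 0.

no solution exists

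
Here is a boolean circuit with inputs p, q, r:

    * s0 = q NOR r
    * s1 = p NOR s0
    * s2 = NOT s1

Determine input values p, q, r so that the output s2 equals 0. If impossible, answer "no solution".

s2 = NOT s1 must be 0, so s1 = 1.
s1 = p NOR s0 must be 1, so both p = 0 and s0 = 0.
Check with p=0, q=1, r=1:
s0 = q NOR r = 1 NOR 1 = 0
s1 = p NOR s0 = 0 NOR 0 = 1
s2 = NOT s1 = NOT 1 = 0
So s2 = 0 as required.

p=0, q=1, r=1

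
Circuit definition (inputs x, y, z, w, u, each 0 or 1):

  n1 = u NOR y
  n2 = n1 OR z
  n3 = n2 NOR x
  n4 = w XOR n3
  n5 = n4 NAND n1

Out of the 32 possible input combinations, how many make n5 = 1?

n5 = n4 NAND n1 must be 1, so at least one of n4, n1 is 0.
Enumerating the 32 input combinations, 28 give n5 = 1 and 4 give n5 = 0.

28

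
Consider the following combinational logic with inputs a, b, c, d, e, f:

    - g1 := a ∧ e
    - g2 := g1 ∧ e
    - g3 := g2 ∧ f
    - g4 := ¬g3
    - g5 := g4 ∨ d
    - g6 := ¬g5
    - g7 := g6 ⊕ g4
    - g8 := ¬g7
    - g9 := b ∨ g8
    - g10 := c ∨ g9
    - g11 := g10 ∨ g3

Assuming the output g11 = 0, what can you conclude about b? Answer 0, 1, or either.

0

g11 = g10 ∨ g3 must be 0, so both g10 = 0 and g3 = 0.
g10 = c ∨ g9 must be 0, so both c = 0 and g9 = 0.
g3 = g2 ∧ f must be 0, so at least one of g2, f is 0.
Every assignment with g11 = 0 has b = 0; there are 14 such assignment(s).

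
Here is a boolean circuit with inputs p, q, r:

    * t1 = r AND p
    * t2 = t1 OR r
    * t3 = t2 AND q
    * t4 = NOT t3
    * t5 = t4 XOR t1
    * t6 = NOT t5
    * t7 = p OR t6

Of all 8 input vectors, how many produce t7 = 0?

3

t7 = p OR t6 must be 0, so both p = 0 and t6 = 0.
t6 = NOT t5 must be 0, so t5 = 1.
t5 = t4 XOR t1 must be 1, so t4 and t1 differ.
Satisfying assignments:
  p=0, q=0, r=0
  p=0, q=0, r=1
  p=0, q=1, r=0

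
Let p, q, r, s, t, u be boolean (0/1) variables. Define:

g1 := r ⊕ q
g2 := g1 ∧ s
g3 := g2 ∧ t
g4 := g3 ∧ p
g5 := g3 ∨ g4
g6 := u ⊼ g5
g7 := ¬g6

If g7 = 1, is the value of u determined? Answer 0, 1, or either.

g7 = ¬g6 must be 1, so g6 = 0.
g6 = u ⊼ g5 must be 0, so both u = 1 and g5 = 1.
g5 = g3 ∨ g4 must be 1, so at least one of g3, g4 is 1.
Every assignment with g7 = 1 has u = 1; there are 4 such assignment(s).
  p=0, q=0, r=1, s=1, t=1, u=1
  p=0, q=1, r=0, s=1, t=1, u=1
  p=1, q=0, r=1, s=1, t=1, u=1
  p=1, q=1, r=0, s=1, t=1, u=1

1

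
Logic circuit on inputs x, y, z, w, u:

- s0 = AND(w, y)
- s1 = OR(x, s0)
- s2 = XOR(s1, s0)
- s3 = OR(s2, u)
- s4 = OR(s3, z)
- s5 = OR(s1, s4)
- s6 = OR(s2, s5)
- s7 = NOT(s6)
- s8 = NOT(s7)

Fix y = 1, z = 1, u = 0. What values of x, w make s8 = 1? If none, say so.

x=1, w=1

s8 = NOT(s7) must be 1, so s7 = 0.
Check with y = 1, z = 1, u = 0 and x=1, w=1:
s0 = AND(w, y) = AND(1, 1) = 1
s1 = OR(x, s0) = OR(1, 1) = 1
s2 = XOR(s1, s0) = XOR(1, 1) = 0
s3 = OR(s2, u) = OR(0, 0) = 0
s4 = OR(s3, z) = OR(0, 1) = 1
s5 = OR(s1, s4) = OR(1, 1) = 1
s6 = OR(s2, s5) = OR(0, 1) = 1
s7 = NOT(s6) = NOT 1 = 0
s8 = NOT(s7) = NOT 0 = 1
So s8 = 1.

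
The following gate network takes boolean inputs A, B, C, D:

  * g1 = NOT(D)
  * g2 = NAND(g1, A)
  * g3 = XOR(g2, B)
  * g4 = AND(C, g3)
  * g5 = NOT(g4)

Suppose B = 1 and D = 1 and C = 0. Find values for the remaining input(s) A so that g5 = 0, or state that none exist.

With B = 1 and D = 1 and C = 0 fixed, none of the 2 settings of A give g5 = 0.
For example, with A=0:
g1 = NOT(D) = NOT 1 = 0
g2 = NAND(g1, A) = NAND(0, 0) = 1
g3 = XOR(g2, B) = XOR(1, 1) = 0
g4 = AND(C, g3) = AND(0, 0) = 0
g5 = NOT(g4) = NOT 0 = 1
giving g5 = 1 ≠ 0.

no solution exists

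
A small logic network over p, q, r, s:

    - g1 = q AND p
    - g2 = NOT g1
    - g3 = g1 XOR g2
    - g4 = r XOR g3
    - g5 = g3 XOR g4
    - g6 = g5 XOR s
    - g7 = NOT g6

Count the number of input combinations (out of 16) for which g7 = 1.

8

g7 = NOT g6 must be 1, so g6 = 0.
g6 = g5 XOR s must be 0, so g5 and s are equal.
Enumerating the 16 input combinations, 8 give g7 = 1 and 8 give g7 = 0.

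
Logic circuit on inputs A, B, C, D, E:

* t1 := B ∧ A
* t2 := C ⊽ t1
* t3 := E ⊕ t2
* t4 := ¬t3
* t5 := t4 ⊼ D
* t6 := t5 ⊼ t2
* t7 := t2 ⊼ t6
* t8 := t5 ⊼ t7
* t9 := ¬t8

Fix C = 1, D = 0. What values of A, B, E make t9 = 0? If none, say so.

With C = 1, D = 0 fixed, none of the 8 settings of A, B, E give t9 = 0.
For example, with A=1, B=1, E=1:
t1 = B ∧ A = 1 ∧ 1 = 1
t2 = C ⊽ t1 = 1 ⊽ 1 = 0
t3 = E ⊕ t2 = 1 ⊕ 0 = 1
t4 = ¬t3 = ¬1 = 0
t5 = t4 ⊼ D = 0 ⊼ 0 = 1
t6 = t5 ⊼ t2 = 1 ⊼ 0 = 1
t7 = t2 ⊼ t6 = 0 ⊼ 1 = 1
t8 = t5 ⊼ t7 = 1 ⊼ 1 = 0
t9 = ¬t8 = ¬0 = 1
giving t9 = 1 ≠ 0.

no solution exists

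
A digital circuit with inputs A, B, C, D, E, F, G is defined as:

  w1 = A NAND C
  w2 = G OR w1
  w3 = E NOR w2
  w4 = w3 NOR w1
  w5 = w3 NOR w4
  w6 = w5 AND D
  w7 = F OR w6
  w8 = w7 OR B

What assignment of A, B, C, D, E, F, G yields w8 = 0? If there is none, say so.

A=1, B=0, C=1, D=1, E=0, F=0, G=1

w8 = w7 OR B must be 0, so both w7 = 0 and B = 0.
w7 = F OR w6 must be 0, so both F = 0 and w6 = 0.
w6 = w5 AND D must be 0, so at least one of w5, D is 0.
Check with A=1, B=0, C=1, D=1, E=0, F=0, G=1:
w1 = A NAND C = 1 NAND 1 = 0
w2 = G OR w1 = 1 OR 0 = 1
w3 = E NOR w2 = 0 NOR 1 = 0
w4 = w3 NOR w1 = 0 NOR 0 = 1
w5 = w3 NOR w4 = 0 NOR 1 = 0
w6 = w5 AND D = 0 AND 1 = 0
w7 = F OR w6 = 0 OR 0 = 0
w8 = w7 OR B = 0 OR 0 = 0
So w8 = 0 as required.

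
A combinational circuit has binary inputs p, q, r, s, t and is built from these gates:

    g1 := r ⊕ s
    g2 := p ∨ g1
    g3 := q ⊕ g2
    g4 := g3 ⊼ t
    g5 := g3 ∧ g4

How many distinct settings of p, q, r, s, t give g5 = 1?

8

g5 = g3 ∧ g4 must be 1, so both g3 = 1 and g4 = 1.
Enumerating the 32 input combinations, 8 give g5 = 1 and 24 give g5 = 0.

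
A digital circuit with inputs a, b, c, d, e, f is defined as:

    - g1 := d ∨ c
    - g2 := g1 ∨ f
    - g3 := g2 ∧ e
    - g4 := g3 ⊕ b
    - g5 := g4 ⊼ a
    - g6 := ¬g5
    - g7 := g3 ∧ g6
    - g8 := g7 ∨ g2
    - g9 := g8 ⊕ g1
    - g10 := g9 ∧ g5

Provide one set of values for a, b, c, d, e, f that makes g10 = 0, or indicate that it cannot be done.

g10 = g9 ∧ g5 must be 0, so at least one of g9, g5 is 0.
Check with a=0 b=1 c=1 d=0 e=1 f=0:
g1 = d ∨ c = 0 ∨ 1 = 1
g2 = g1 ∨ f = 1 ∨ 0 = 1
g3 = g2 ∧ e = 1 ∧ 1 = 1
g4 = g3 ⊕ b = 1 ⊕ 1 = 0
g5 = g4 ⊼ a = 0 ⊼ 0 = 1
g6 = ¬g5 = ¬1 = 0
g7 = g3 ∧ g6 = 1 ∧ 0 = 0
g8 = g7 ∨ g2 = 0 ∨ 1 = 1
g9 = g8 ⊕ g1 = 1 ⊕ 1 = 0
g10 = g9 ∧ g5 = 0 ∧ 1 = 0
So g10 = 0 as required.

a=0 b=1 c=1 d=0 e=1 f=0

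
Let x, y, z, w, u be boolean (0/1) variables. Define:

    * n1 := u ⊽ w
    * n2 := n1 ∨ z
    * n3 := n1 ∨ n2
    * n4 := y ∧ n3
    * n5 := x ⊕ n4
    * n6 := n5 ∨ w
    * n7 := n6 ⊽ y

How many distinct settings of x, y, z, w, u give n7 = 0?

n7 = n6 ⊽ y must be 0, so at least one of n6, y is 1.
Enumerating the 32 input combinations, 28 give n7 = 0 and 4 give n7 = 1.

28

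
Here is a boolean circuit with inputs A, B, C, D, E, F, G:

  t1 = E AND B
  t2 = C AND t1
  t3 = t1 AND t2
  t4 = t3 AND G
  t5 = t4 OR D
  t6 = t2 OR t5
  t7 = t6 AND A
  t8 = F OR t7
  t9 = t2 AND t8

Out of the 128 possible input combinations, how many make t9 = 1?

t9 = t2 AND t8 must be 1, so both t2 = 1 and t8 = 1.
t2 = C AND t1 must be 1, so both C = 1 and t1 = 1.
Enumerating the 128 input combinations, 12 give t9 = 1 and 116 give t9 = 0.

12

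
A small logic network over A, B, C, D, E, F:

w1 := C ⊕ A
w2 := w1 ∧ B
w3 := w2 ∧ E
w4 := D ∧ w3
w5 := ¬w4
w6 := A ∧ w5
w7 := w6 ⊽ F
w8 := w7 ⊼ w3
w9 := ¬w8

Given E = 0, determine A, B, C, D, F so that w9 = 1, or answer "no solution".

no solution exists

With E = 0 fixed, none of the 32 settings of A, B, C, D, F give w9 = 1.
For example, with A=0, B=1, C=1, D=0, F=0:
w1 = C ⊕ A = 1 ⊕ 0 = 1
w2 = w1 ∧ B = 1 ∧ 1 = 1
w3 = w2 ∧ E = 1 ∧ 0 = 0
w4 = D ∧ w3 = 0 ∧ 0 = 0
w5 = ¬w4 = ¬0 = 1
w6 = A ∧ w5 = 0 ∧ 1 = 0
w7 = w6 ⊽ F = 0 ⊽ 0 = 1
w8 = w7 ⊼ w3 = 1 ⊼ 0 = 1
w9 = ¬w8 = ¬1 = 0
giving w9 = 0 ≠ 1.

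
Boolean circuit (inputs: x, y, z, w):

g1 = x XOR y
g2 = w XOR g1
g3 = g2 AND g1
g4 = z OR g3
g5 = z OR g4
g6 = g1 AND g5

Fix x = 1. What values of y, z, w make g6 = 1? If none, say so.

g6 = g1 AND g5 must be 1, so both g1 = 1 and g5 = 1.
g1 = x XOR y must be 1, so x and y differ.
Check with x = 1 and y=0, z=1, w=1:
g1 = x XOR y = 1 XOR 0 = 1
g2 = w XOR g1 = 1 XOR 1 = 0
g3 = g2 AND g1 = 0 AND 1 = 0
g4 = z OR g3 = 1 OR 0 = 1
g5 = z OR g4 = 1 OR 1 = 1
g6 = g1 AND g5 = 1 AND 1 = 1
So g6 = 1.

y=0, z=1, w=1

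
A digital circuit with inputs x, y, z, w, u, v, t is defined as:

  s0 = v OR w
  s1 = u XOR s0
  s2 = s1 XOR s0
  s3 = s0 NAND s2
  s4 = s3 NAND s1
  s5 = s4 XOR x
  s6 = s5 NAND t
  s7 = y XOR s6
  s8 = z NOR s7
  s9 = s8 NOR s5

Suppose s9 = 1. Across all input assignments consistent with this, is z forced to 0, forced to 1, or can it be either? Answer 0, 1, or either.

Both values of z occur among assignments with s9 = 1:
  z=0: x=0, y=0, z=0, w=0, u=0, v=1, t=0
  z=1: x=0, y=0, z=1, w=0, u=0, v=1, t=0

either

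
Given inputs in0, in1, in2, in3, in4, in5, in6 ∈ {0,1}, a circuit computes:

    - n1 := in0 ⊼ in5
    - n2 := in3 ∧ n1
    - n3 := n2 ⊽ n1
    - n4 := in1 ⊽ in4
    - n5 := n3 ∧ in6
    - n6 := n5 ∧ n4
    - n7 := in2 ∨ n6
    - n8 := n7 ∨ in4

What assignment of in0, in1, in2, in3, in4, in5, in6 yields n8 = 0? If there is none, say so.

in0=1 in1=1 in2=0 in3=1 in4=0 in5=0 in6=0

Check with in0=1 in1=1 in2=0 in3=1 in4=0 in5=0 in6=0:
n1 = in0 ⊼ in5 = 1 ⊼ 0 = 1
n2 = in3 ∧ n1 = 1 ∧ 1 = 1
n3 = n2 ⊽ n1 = 1 ⊽ 1 = 0
n4 = in1 ⊽ in4 = 1 ⊽ 0 = 0
n5 = n3 ∧ in6 = 0 ∧ 0 = 0
n6 = n5 ∧ n4 = 0 ∧ 0 = 0
n7 = in2 ∨ n6 = 0 ∨ 0 = 0
n8 = n7 ∨ in4 = 0 ∨ 0 = 0
So n8 = 0 as required.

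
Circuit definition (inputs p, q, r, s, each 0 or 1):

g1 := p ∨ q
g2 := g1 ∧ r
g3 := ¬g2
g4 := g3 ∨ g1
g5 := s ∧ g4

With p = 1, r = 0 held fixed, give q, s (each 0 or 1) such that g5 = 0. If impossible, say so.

q=1, s=0

g5 = s ∧ g4 must be 0, so at least one of s, g4 is 0.
Check with p = 1, r = 0 and q=1, s=0:
g1 = p ∨ q = 1 ∨ 1 = 1
g2 = g1 ∧ r = 1 ∧ 0 = 0
g3 = ¬g2 = ¬0 = 1
g4 = g3 ∨ g1 = 1 ∨ 1 = 1
g5 = s ∧ g4 = 0 ∧ 1 = 0
So g5 = 0.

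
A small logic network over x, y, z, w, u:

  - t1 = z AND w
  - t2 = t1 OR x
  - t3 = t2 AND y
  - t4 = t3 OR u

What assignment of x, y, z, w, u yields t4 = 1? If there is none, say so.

x=1, y=0, z=1, w=0, u=1

Check with x=1, y=0, z=1, w=0, u=1:
t1 = z AND w = 1 AND 0 = 0
t2 = t1 OR x = 0 OR 1 = 1
t3 = t2 AND y = 1 AND 0 = 0
t4 = t3 OR u = 0 OR 1 = 1
So t4 = 1 as required.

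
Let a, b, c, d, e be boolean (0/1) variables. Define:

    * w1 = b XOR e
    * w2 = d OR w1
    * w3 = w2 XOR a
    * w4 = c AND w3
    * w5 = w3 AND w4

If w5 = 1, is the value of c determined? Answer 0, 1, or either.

w5 = w3 AND w4 must be 1, so both w3 = 1 and w4 = 1.
w3 = w2 XOR a must be 1, so w2 and a differ.
Every assignment with w5 = 1 has c = 1; there are 8 such assignment(s).

1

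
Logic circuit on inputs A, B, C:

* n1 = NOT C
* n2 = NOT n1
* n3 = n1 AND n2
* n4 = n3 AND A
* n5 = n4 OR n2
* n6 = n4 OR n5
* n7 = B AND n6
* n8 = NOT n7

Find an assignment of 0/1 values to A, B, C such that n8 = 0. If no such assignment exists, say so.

A=0, B=1, C=1

n8 = NOT n7 must be 0, so n7 = 1.
n7 = B AND n6 must be 1, so both B = 1 and n6 = 1.
n6 = n4 OR n5 must be 1, so at least one of n4, n5 is 1.
Check with A=0, B=1, C=1:
n1 = NOT C = NOT 1 = 0
n2 = NOT n1 = NOT 0 = 1
n3 = n1 AND n2 = 0 AND 1 = 0
n4 = n3 AND A = 0 AND 0 = 0
n5 = n4 OR n2 = 0 OR 1 = 1
n6 = n4 OR n5 = 0 OR 1 = 1
n7 = B AND n6 = 1 AND 1 = 1
n8 = NOT n7 = NOT 1 = 0
So n8 = 0 as required.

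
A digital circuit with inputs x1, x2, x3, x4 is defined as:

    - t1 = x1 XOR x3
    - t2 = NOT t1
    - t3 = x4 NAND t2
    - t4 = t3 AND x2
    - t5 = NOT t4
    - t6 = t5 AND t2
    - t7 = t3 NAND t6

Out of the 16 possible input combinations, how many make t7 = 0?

t7 = t3 NAND t6 must be 0, so both t3 = 1 and t6 = 1.
t3 = x4 NAND t2 must be 1, so at least one of x4, t2 is 0.
Satisfying assignments:
  x1=0, x2=0, x3=0, x4=0
  x1=1, x2=0, x3=1, x4=0

2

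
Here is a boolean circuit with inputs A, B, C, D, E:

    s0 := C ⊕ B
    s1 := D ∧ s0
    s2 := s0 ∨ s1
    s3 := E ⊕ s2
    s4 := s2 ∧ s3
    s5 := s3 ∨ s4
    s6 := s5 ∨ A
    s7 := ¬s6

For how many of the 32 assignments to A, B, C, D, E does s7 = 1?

s7 = ¬s6 must be 1, so s6 = 0.
Enumerating the 32 input combinations, 8 give s7 = 1 and 24 give s7 = 0.

8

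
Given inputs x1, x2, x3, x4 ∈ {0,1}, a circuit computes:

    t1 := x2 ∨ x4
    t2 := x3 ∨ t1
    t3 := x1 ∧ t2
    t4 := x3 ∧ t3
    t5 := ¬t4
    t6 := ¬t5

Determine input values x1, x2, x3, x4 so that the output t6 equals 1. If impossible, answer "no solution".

t6 = ¬t5 must be 1, so t5 = 0.
t5 = ¬t4 must be 0, so t4 = 1.
Check with x1=1, x2=1, x3=1, x4=1:
t1 = x2 ∨ x4 = 1 ∨ 1 = 1
t2 = x3 ∨ t1 = 1 ∨ 1 = 1
t3 = x1 ∧ t2 = 1 ∧ 1 = 1
t4 = x3 ∧ t3 = 1 ∧ 1 = 1
t5 = ¬t4 = ¬1 = 0
t6 = ¬t5 = ¬0 = 1
So t6 = 1 as required.

x1=1, x2=1, x3=1, x4=1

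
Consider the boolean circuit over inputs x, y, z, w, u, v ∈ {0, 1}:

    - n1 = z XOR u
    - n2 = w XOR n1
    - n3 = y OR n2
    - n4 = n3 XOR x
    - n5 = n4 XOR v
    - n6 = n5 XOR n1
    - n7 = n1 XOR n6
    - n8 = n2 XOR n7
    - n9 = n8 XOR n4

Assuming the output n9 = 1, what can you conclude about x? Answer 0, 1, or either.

Both values of x occur among assignments with n9 = 1:
  x=0: x=0, y=0, z=0, w=0, u=0, v=1
  x=1: x=1, y=0, z=0, w=0, u=0, v=1

either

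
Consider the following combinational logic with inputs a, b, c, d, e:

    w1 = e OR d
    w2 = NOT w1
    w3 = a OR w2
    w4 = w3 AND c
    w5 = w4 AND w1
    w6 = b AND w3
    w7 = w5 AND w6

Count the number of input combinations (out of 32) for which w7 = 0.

29

w7 = w5 AND w6 must be 0, so at least one of w5, w6 is 0.
Enumerating the 32 input combinations, 29 give w7 = 0 and 3 give w7 = 1.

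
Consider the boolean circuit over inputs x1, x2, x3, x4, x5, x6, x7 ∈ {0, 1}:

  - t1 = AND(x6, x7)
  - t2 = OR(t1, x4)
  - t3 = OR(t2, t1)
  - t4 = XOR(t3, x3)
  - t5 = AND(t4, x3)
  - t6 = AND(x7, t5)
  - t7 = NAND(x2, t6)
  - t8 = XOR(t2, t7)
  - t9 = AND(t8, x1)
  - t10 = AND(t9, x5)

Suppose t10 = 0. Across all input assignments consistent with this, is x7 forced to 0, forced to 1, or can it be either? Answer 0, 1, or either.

either

Both values of x7 occur among assignments with t10 = 0:
  x7=0: x1=0, x2=0, x3=0, x4=0, x5=0, x6=0, x7=0
  x7=1: x1=0, x2=0, x3=0, x4=0, x5=0, x6=0, x7=1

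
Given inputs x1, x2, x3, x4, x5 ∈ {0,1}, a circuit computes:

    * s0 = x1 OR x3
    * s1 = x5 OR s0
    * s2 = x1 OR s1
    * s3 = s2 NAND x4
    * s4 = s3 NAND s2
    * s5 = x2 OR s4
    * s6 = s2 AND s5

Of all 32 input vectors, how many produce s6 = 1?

21

s6 = s2 AND s5 must be 1, so both s2 = 1 and s5 = 1.
s2 = x1 OR s1 must be 1, so at least one of x1, s1 is 1.
s5 = x2 OR s4 must be 1, so at least one of x2, s4 is 1.
Enumerating the 32 input combinations, 21 give s6 = 1 and 11 give s6 = 0.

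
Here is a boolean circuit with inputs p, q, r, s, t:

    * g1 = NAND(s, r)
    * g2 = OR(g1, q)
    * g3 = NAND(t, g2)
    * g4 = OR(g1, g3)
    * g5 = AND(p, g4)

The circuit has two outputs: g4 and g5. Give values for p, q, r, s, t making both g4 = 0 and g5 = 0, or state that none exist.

Check with p=1, q=1, r=1, s=1, t=1:
g1 = NAND(s, r) = NAND(1, 1) = 0
g2 = OR(g1, q) = OR(0, 1) = 1
g3 = NAND(t, g2) = NAND(1, 1) = 0
g4 = OR(g1, g3) = OR(0, 0) = 0
g5 = AND(p, g4) = AND(1, 0) = 0
So g4 = 0 and g5 = 0.

p=1, q=1, r=1, s=1, t=1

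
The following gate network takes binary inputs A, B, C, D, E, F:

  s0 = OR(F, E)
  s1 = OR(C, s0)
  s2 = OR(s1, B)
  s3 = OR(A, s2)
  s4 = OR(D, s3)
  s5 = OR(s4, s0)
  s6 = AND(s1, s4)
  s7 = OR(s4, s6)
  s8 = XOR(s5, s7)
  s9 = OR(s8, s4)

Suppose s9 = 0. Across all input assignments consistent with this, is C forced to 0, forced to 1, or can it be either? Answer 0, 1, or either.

s9 = OR(s8, s4) must be 0, so both s8 = 0 and s4 = 0.
s8 = XOR(s5, s7) must be 0, so s5 and s7 are equal.
s4 = OR(D, s3) must be 0, so both D = 0 and s3 = 0.
Every assignment with s9 = 0 has C = 0; there are 1 such assignment(s).
  A=0, B=0, C=0, D=0, E=0, F=0

0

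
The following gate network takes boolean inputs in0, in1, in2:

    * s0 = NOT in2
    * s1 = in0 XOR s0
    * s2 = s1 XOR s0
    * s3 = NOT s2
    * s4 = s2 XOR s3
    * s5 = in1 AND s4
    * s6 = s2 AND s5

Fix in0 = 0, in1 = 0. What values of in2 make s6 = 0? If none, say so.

in2=0

Check with in0 = 0, in1 = 0 and in2=0:
s0 = NOT in2 = NOT 0 = 1
s1 = in0 XOR s0 = 0 XOR 1 = 1
s2 = s1 XOR s0 = 1 XOR 1 = 0
s3 = NOT s2 = NOT 0 = 1
s4 = s2 XOR s3 = 0 XOR 1 = 1
s5 = in1 AND s4 = 0 AND 1 = 0
s6 = s2 AND s5 = 0 AND 0 = 0
So s6 = 0.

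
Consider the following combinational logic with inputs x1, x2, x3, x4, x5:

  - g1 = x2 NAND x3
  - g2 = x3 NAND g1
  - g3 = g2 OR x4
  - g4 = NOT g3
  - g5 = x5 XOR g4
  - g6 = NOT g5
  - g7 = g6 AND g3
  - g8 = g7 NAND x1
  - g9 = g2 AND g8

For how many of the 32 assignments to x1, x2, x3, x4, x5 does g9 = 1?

18

g9 = g2 AND g8 must be 1, so both g2 = 1 and g8 = 1.
Enumerating the 32 input combinations, 18 give g9 = 1 and 14 give g9 = 0.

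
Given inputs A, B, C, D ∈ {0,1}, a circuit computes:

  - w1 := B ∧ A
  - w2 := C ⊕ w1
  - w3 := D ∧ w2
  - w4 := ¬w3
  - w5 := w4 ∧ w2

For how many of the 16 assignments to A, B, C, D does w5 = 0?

w5 = w4 ∧ w2 must be 0, so at least one of w4, w2 is 0.
Enumerating the 16 input combinations, 12 give w5 = 0 and 4 give w5 = 1.

12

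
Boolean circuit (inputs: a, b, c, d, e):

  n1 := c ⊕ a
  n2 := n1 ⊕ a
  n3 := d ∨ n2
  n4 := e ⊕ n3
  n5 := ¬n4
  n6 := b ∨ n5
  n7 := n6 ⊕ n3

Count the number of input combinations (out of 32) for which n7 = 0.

20

n7 = n6 ⊕ n3 must be 0, so n6 and n3 are equal.
Enumerating the 32 input combinations, 20 give n7 = 0 and 12 give n7 = 1.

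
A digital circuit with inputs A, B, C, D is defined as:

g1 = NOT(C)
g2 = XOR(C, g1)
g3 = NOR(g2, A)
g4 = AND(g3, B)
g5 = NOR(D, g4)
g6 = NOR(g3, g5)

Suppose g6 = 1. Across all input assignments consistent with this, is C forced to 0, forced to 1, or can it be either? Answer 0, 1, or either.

either

Both values of C occur among assignments with g6 = 1:
  C=0: A=0, B=0, C=0, D=1
  C=1: A=0, B=0, C=1, D=1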